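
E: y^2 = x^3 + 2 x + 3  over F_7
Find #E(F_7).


For each x in F_7, count y with y^2 = x^3 + 2 x + 3 mod 7:
  x = 2: RHS = 1, y in [1, 6]  -> 2 point(s)
  x = 3: RHS = 1, y in [1, 6]  -> 2 point(s)
  x = 6: RHS = 0, y in [0]  -> 1 point(s)
Affine points: 5. Add the point at infinity: total = 6.

#E(F_7) = 6


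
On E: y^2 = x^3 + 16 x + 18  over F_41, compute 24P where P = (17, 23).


k = 24 = 11000_2 (binary, LSB first: 00011)
Double-and-add from P = (17, 23):
  bit 0 = 0: acc unchanged = O
  bit 1 = 0: acc unchanged = O
  bit 2 = 0: acc unchanged = O
  bit 3 = 1: acc = O + (27, 24) = (27, 24)
  bit 4 = 1: acc = (27, 24) + (38, 5) = (21, 29)

24P = (21, 29)


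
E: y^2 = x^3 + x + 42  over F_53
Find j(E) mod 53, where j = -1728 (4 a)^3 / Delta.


Delta = -16(4 a^3 + 27 b^2) mod 53 = 28
-1728 * (4 a)^3 = -1728 * (4*1)^3 mod 53 = 19
j = 19 * 28^(-1) mod 53 = 48

j = 48 (mod 53)


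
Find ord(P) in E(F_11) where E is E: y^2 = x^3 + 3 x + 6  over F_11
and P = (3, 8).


Compute successive multiples of P until we hit O:
  1P = (3, 8)
  2P = (8, 6)
  3P = (5, 6)
  4P = (4, 4)
  5P = (9, 5)
  6P = (2, 8)
  7P = (6, 3)
  8P = (6, 8)
  ... (continuing to 15P)
  15P = O

ord(P) = 15


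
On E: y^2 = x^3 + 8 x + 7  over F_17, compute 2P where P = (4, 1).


Doubling: s = (3 x1^2 + a) / (2 y1)
s = (3*4^2 + 8) / (2*1) mod 17 = 11
x3 = s^2 - 2 x1 mod 17 = 11^2 - 2*4 = 11
y3 = s (x1 - x3) - y1 mod 17 = 11 * (4 - 11) - 1 = 7

2P = (11, 7)


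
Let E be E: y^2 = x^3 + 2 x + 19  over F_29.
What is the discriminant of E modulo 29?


4 a^3 + 27 b^2 = 4*2^3 + 27*19^2 = 32 + 9747 = 9779
Delta = -16 * (9779) = -156464
Delta mod 29 = 20

Delta = 20 (mod 29)


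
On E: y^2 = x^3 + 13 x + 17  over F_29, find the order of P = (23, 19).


Compute successive multiples of P until we hit O:
  1P = (23, 19)
  2P = (3, 5)
  3P = (9, 14)
  4P = (10, 25)
  5P = (12, 25)
  6P = (7, 25)
  7P = (15, 7)
  8P = (15, 22)
  ... (continuing to 15P)
  15P = O

ord(P) = 15


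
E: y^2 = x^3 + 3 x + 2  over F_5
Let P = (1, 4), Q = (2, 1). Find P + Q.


P != Q, so use the chord formula.
s = (y2 - y1) / (x2 - x1) = (2) / (1) mod 5 = 2
x3 = s^2 - x1 - x2 mod 5 = 2^2 - 1 - 2 = 1
y3 = s (x1 - x3) - y1 mod 5 = 2 * (1 - 1) - 4 = 1

P + Q = (1, 1)


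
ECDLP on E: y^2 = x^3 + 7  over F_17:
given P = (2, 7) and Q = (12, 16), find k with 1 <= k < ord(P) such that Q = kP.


Enumerate multiples of P until we hit Q = (12, 16):
  1P = (2, 7)
  2P = (12, 16)
Match found at i = 2.

k = 2


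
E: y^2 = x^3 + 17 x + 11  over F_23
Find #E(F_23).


For each x in F_23, count y with y^2 = x^3 + 17 x + 11 mod 23:
  x = 1: RHS = 6, y in [11, 12]  -> 2 point(s)
  x = 7: RHS = 13, y in [6, 17]  -> 2 point(s)
  x = 10: RHS = 8, y in [10, 13]  -> 2 point(s)
  x = 14: RHS = 3, y in [7, 16]  -> 2 point(s)
  x = 16: RHS = 9, y in [3, 20]  -> 2 point(s)
  x = 18: RHS = 8, y in [10, 13]  -> 2 point(s)
  x = 20: RHS = 2, y in [5, 18]  -> 2 point(s)
  x = 22: RHS = 16, y in [4, 19]  -> 2 point(s)
Affine points: 16. Add the point at infinity: total = 17.

#E(F_23) = 17


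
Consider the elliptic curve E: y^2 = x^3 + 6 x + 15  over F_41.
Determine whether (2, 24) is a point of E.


Check whether y^2 = x^3 + 6 x + 15 (mod 41) for (x, y) = (2, 24).
LHS: y^2 = 24^2 mod 41 = 2
RHS: x^3 + 6 x + 15 = 2^3 + 6*2 + 15 mod 41 = 35
LHS != RHS

No, not on the curve


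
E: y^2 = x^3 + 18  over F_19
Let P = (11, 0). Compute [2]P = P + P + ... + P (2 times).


k = 2 = 10_2 (binary, LSB first: 01)
Double-and-add from P = (11, 0):
  bit 0 = 0: acc unchanged = O
  bit 1 = 1: acc = O + O = O

2P = O


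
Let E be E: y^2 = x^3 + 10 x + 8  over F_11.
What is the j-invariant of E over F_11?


Delta = -16(4 a^3 + 27 b^2) mod 11 = 4
-1728 * (4 a)^3 = -1728 * (4*10)^3 mod 11 = 9
j = 9 * 4^(-1) mod 11 = 5

j = 5 (mod 11)


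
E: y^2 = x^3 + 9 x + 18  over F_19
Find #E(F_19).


For each x in F_19, count y with y^2 = x^3 + 9 x + 18 mod 19:
  x = 1: RHS = 9, y in [3, 16]  -> 2 point(s)
  x = 2: RHS = 6, y in [5, 14]  -> 2 point(s)
  x = 4: RHS = 4, y in [2, 17]  -> 2 point(s)
  x = 5: RHS = 17, y in [6, 13]  -> 2 point(s)
  x = 7: RHS = 6, y in [5, 14]  -> 2 point(s)
  x = 9: RHS = 11, y in [7, 12]  -> 2 point(s)
  x = 10: RHS = 6, y in [5, 14]  -> 2 point(s)
  x = 11: RHS = 4, y in [2, 17]  -> 2 point(s)
  x = 12: RHS = 11, y in [7, 12]  -> 2 point(s)
  x = 14: RHS = 0, y in [0]  -> 1 point(s)
  x = 17: RHS = 11, y in [7, 12]  -> 2 point(s)
Affine points: 21. Add the point at infinity: total = 22.

#E(F_19) = 22


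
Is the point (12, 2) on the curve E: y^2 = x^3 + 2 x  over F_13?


Check whether y^2 = x^3 + 2 x + 0 (mod 13) for (x, y) = (12, 2).
LHS: y^2 = 2^2 mod 13 = 4
RHS: x^3 + 2 x + 0 = 12^3 + 2*12 + 0 mod 13 = 10
LHS != RHS

No, not on the curve


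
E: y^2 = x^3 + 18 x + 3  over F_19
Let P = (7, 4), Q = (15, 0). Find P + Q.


P != Q, so use the chord formula.
s = (y2 - y1) / (x2 - x1) = (15) / (8) mod 19 = 9
x3 = s^2 - x1 - x2 mod 19 = 9^2 - 7 - 15 = 2
y3 = s (x1 - x3) - y1 mod 19 = 9 * (7 - 2) - 4 = 3

P + Q = (2, 3)


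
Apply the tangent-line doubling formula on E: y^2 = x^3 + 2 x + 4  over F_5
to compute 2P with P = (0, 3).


Doubling: s = (3 x1^2 + a) / (2 y1)
s = (3*0^2 + 2) / (2*3) mod 5 = 2
x3 = s^2 - 2 x1 mod 5 = 2^2 - 2*0 = 4
y3 = s (x1 - x3) - y1 mod 5 = 2 * (0 - 4) - 3 = 4

2P = (4, 4)


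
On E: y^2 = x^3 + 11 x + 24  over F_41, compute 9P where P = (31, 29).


k = 9 = 1001_2 (binary, LSB first: 1001)
Double-and-add from P = (31, 29):
  bit 0 = 1: acc = O + (31, 29) = (31, 29)
  bit 1 = 0: acc unchanged = (31, 29)
  bit 2 = 0: acc unchanged = (31, 29)
  bit 3 = 1: acc = (31, 29) + (12, 11) = (19, 32)

9P = (19, 32)


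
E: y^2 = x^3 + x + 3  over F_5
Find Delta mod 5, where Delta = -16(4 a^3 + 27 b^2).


4 a^3 + 27 b^2 = 4*1^3 + 27*3^2 = 4 + 243 = 247
Delta = -16 * (247) = -3952
Delta mod 5 = 3

Delta = 3 (mod 5)


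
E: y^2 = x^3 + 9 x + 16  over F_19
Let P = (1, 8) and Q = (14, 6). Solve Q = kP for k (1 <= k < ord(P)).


Enumerate multiples of P until we hit Q = (14, 6):
  1P = (1, 8)
  2P = (14, 6)
Match found at i = 2.

k = 2


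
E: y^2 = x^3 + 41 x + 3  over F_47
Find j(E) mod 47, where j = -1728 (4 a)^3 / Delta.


Delta = -16(4 a^3 + 27 b^2) mod 47 = 19
-1728 * (4 a)^3 = -1728 * (4*41)^3 mod 47 = 28
j = 28 * 19^(-1) mod 47 = 46

j = 46 (mod 47)


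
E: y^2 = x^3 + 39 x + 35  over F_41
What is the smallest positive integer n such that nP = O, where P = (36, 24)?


Compute successive multiples of P until we hit O:
  1P = (36, 24)
  2P = (15, 31)
  3P = (22, 26)
  4P = (19, 38)
  5P = (2, 30)
  6P = (28, 18)
  7P = (16, 32)
  8P = (40, 35)
  ... (continuing to 26P)
  26P = O

ord(P) = 26


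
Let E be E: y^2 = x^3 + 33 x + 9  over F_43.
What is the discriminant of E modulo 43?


4 a^3 + 27 b^2 = 4*33^3 + 27*9^2 = 143748 + 2187 = 145935
Delta = -16 * (145935) = -2334960
Delta mod 43 = 26

Delta = 26 (mod 43)


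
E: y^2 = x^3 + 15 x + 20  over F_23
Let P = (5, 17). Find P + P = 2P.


Doubling: s = (3 x1^2 + a) / (2 y1)
s = (3*5^2 + 15) / (2*17) mod 23 = 4
x3 = s^2 - 2 x1 mod 23 = 4^2 - 2*5 = 6
y3 = s (x1 - x3) - y1 mod 23 = 4 * (5 - 6) - 17 = 2

2P = (6, 2)


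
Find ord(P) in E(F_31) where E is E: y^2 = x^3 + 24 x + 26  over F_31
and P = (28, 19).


Compute successive multiples of P until we hit O:
  1P = (28, 19)
  2P = (11, 3)
  3P = (30, 1)
  4P = (23, 29)
  5P = (15, 17)
  6P = (6, 13)
  7P = (25, 10)
  8P = (18, 11)
  ... (continuing to 32P)
  32P = O

ord(P) = 32


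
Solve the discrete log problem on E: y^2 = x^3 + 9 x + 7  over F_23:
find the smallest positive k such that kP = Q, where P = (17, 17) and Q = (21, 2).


Enumerate multiples of P until we hit Q = (21, 2):
  1P = (17, 17)
  2P = (5, 4)
  3P = (10, 4)
  4P = (14, 5)
  5P = (8, 19)
  6P = (6, 1)
  7P = (12, 7)
  8P = (21, 21)
  9P = (9, 14)
  10P = (9, 9)
  11P = (21, 2)
Match found at i = 11.

k = 11


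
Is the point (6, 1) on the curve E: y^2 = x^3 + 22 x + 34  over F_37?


Check whether y^2 = x^3 + 22 x + 34 (mod 37) for (x, y) = (6, 1).
LHS: y^2 = 1^2 mod 37 = 1
RHS: x^3 + 22 x + 34 = 6^3 + 22*6 + 34 mod 37 = 12
LHS != RHS

No, not on the curve


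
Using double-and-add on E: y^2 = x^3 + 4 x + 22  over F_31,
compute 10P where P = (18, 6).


k = 10 = 1010_2 (binary, LSB first: 0101)
Double-and-add from P = (18, 6):
  bit 0 = 0: acc unchanged = O
  bit 1 = 1: acc = O + (14, 30) = (14, 30)
  bit 2 = 0: acc unchanged = (14, 30)
  bit 3 = 1: acc = (14, 30) + (13, 16) = (14, 1)

10P = (14, 1)


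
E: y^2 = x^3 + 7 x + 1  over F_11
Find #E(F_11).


For each x in F_11, count y with y^2 = x^3 + 7 x + 1 mod 11:
  x = 0: RHS = 1, y in [1, 10]  -> 2 point(s)
  x = 1: RHS = 9, y in [3, 8]  -> 2 point(s)
  x = 2: RHS = 1, y in [1, 10]  -> 2 point(s)
  x = 3: RHS = 5, y in [4, 7]  -> 2 point(s)
  x = 4: RHS = 5, y in [4, 7]  -> 2 point(s)
  x = 9: RHS = 1, y in [1, 10]  -> 2 point(s)
  x = 10: RHS = 4, y in [2, 9]  -> 2 point(s)
Affine points: 14. Add the point at infinity: total = 15.

#E(F_11) = 15


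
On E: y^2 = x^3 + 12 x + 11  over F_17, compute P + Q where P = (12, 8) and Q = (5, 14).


P != Q, so use the chord formula.
s = (y2 - y1) / (x2 - x1) = (6) / (10) mod 17 = 4
x3 = s^2 - x1 - x2 mod 17 = 4^2 - 12 - 5 = 16
y3 = s (x1 - x3) - y1 mod 17 = 4 * (12 - 16) - 8 = 10

P + Q = (16, 10)


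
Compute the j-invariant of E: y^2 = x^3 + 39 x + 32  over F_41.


Delta = -16(4 a^3 + 27 b^2) mod 41 = 1
-1728 * (4 a)^3 = -1728 * (4*39)^3 mod 41 = 38
j = 38 * 1^(-1) mod 41 = 38

j = 38 (mod 41)


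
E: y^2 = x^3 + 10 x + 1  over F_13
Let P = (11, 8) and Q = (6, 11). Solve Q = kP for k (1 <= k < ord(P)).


Enumerate multiples of P until we hit Q = (6, 11):
  1P = (11, 8)
  2P = (0, 12)
  3P = (6, 2)
  4P = (12, 9)
  5P = (4, 12)
  6P = (10, 10)
  7P = (9, 1)
  8P = (2, 4)
  9P = (1, 8)
  10P = (1, 5)
  11P = (2, 9)
  12P = (9, 12)
  13P = (10, 3)
  14P = (4, 1)
  15P = (12, 4)
  16P = (6, 11)
Match found at i = 16.

k = 16


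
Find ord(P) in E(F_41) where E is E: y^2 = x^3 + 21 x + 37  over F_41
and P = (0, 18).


Compute successive multiples of P until we hit O:
  1P = (0, 18)
  2P = (16, 0)
  3P = (0, 23)
  4P = O

ord(P) = 4


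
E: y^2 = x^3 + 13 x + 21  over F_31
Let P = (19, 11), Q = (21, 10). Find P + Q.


P != Q, so use the chord formula.
s = (y2 - y1) / (x2 - x1) = (30) / (2) mod 31 = 15
x3 = s^2 - x1 - x2 mod 31 = 15^2 - 19 - 21 = 30
y3 = s (x1 - x3) - y1 mod 31 = 15 * (19 - 30) - 11 = 10

P + Q = (30, 10)


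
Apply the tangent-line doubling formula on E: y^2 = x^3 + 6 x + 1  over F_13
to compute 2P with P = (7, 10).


Doubling: s = (3 x1^2 + a) / (2 y1)
s = (3*7^2 + 6) / (2*10) mod 13 = 7
x3 = s^2 - 2 x1 mod 13 = 7^2 - 2*7 = 9
y3 = s (x1 - x3) - y1 mod 13 = 7 * (7 - 9) - 10 = 2

2P = (9, 2)


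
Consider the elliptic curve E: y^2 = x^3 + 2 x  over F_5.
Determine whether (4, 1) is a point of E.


Check whether y^2 = x^3 + 2 x + 0 (mod 5) for (x, y) = (4, 1).
LHS: y^2 = 1^2 mod 5 = 1
RHS: x^3 + 2 x + 0 = 4^3 + 2*4 + 0 mod 5 = 2
LHS != RHS

No, not on the curve


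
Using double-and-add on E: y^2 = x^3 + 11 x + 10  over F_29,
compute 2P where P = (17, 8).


k = 2 = 10_2 (binary, LSB first: 01)
Double-and-add from P = (17, 8):
  bit 0 = 0: acc unchanged = O
  bit 1 = 1: acc = O + (17, 21) = (17, 21)

2P = (17, 21)


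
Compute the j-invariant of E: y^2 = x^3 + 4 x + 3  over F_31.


Delta = -16(4 a^3 + 27 b^2) mod 31 = 14
-1728 * (4 a)^3 = -1728 * (4*4)^3 mod 31 = 1
j = 1 * 14^(-1) mod 31 = 20

j = 20 (mod 31)


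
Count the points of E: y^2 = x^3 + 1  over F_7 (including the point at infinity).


For each x in F_7, count y with y^2 = x^3 + 0 x + 1 mod 7:
  x = 0: RHS = 1, y in [1, 6]  -> 2 point(s)
  x = 1: RHS = 2, y in [3, 4]  -> 2 point(s)
  x = 2: RHS = 2, y in [3, 4]  -> 2 point(s)
  x = 3: RHS = 0, y in [0]  -> 1 point(s)
  x = 4: RHS = 2, y in [3, 4]  -> 2 point(s)
  x = 5: RHS = 0, y in [0]  -> 1 point(s)
  x = 6: RHS = 0, y in [0]  -> 1 point(s)
Affine points: 11. Add the point at infinity: total = 12.

#E(F_7) = 12


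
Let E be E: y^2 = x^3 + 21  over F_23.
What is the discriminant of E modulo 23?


4 a^3 + 27 b^2 = 4*0^3 + 27*21^2 = 0 + 11907 = 11907
Delta = -16 * (11907) = -190512
Delta mod 23 = 20

Delta = 20 (mod 23)


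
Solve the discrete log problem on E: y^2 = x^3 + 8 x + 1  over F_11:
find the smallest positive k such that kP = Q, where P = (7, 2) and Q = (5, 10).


Enumerate multiples of P until we hit Q = (5, 10):
  1P = (7, 2)
  2P = (6, 1)
  3P = (10, 6)
  4P = (8, 4)
  5P = (0, 1)
  6P = (2, 5)
  7P = (5, 10)
Match found at i = 7.

k = 7


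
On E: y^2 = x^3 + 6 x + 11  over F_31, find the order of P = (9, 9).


Compute successive multiples of P until we hit O:
  1P = (9, 9)
  2P = (2, 0)
  3P = (9, 22)
  4P = O

ord(P) = 4


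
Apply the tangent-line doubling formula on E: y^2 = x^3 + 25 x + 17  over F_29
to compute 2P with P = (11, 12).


Doubling: s = (3 x1^2 + a) / (2 y1)
s = (3*11^2 + 25) / (2*12) mod 29 = 21
x3 = s^2 - 2 x1 mod 29 = 21^2 - 2*11 = 13
y3 = s (x1 - x3) - y1 mod 29 = 21 * (11 - 13) - 12 = 4

2P = (13, 4)


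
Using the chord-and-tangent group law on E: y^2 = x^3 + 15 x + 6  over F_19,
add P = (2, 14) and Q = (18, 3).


P != Q, so use the chord formula.
s = (y2 - y1) / (x2 - x1) = (8) / (16) mod 19 = 10
x3 = s^2 - x1 - x2 mod 19 = 10^2 - 2 - 18 = 4
y3 = s (x1 - x3) - y1 mod 19 = 10 * (2 - 4) - 14 = 4

P + Q = (4, 4)


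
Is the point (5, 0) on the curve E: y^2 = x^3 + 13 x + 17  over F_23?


Check whether y^2 = x^3 + 13 x + 17 (mod 23) for (x, y) = (5, 0).
LHS: y^2 = 0^2 mod 23 = 0
RHS: x^3 + 13 x + 17 = 5^3 + 13*5 + 17 mod 23 = 0
LHS = RHS

Yes, on the curve


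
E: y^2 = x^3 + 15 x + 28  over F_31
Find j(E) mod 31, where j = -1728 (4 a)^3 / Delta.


Delta = -16(4 a^3 + 27 b^2) mod 31 = 26
-1728 * (4 a)^3 = -1728 * (4*15)^3 mod 31 = 29
j = 29 * 26^(-1) mod 31 = 19

j = 19 (mod 31)


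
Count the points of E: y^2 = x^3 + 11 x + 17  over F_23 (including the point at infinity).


For each x in F_23, count y with y^2 = x^3 + 11 x + 17 mod 23:
  x = 1: RHS = 6, y in [11, 12]  -> 2 point(s)
  x = 2: RHS = 1, y in [1, 22]  -> 2 point(s)
  x = 3: RHS = 8, y in [10, 13]  -> 2 point(s)
  x = 5: RHS = 13, y in [6, 17]  -> 2 point(s)
  x = 6: RHS = 0, y in [0]  -> 1 point(s)
  x = 7: RHS = 0, y in [0]  -> 1 point(s)
  x = 10: RHS = 0, y in [0]  -> 1 point(s)
  x = 19: RHS = 1, y in [1, 22]  -> 2 point(s)
  x = 20: RHS = 3, y in [7, 16]  -> 2 point(s)
Affine points: 15. Add the point at infinity: total = 16.

#E(F_23) = 16


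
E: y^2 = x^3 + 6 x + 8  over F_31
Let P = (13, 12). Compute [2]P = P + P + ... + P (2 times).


k = 2 = 10_2 (binary, LSB first: 01)
Double-and-add from P = (13, 12):
  bit 0 = 0: acc unchanged = O
  bit 1 = 1: acc = O + (9, 27) = (9, 27)

2P = (9, 27)


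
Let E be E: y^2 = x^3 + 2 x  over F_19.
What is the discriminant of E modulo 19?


4 a^3 + 27 b^2 = 4*2^3 + 27*0^2 = 32 + 0 = 32
Delta = -16 * (32) = -512
Delta mod 19 = 1

Delta = 1 (mod 19)


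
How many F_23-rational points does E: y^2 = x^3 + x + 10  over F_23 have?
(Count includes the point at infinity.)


For each x in F_23, count y with y^2 = x^3 + 1 x + 10 mod 23:
  x = 1: RHS = 12, y in [9, 14]  -> 2 point(s)
  x = 4: RHS = 9, y in [3, 20]  -> 2 point(s)
  x = 5: RHS = 2, y in [5, 18]  -> 2 point(s)
  x = 6: RHS = 2, y in [5, 18]  -> 2 point(s)
  x = 8: RHS = 1, y in [1, 22]  -> 2 point(s)
  x = 9: RHS = 12, y in [9, 14]  -> 2 point(s)
  x = 10: RHS = 8, y in [10, 13]  -> 2 point(s)
  x = 11: RHS = 18, y in [8, 15]  -> 2 point(s)
  x = 12: RHS = 2, y in [5, 18]  -> 2 point(s)
  x = 13: RHS = 12, y in [9, 14]  -> 2 point(s)
  x = 14: RHS = 8, y in [10, 13]  -> 2 point(s)
  x = 17: RHS = 18, y in [8, 15]  -> 2 point(s)
  x = 18: RHS = 18, y in [8, 15]  -> 2 point(s)
  x = 20: RHS = 3, y in [7, 16]  -> 2 point(s)
  x = 21: RHS = 0, y in [0]  -> 1 point(s)
  x = 22: RHS = 8, y in [10, 13]  -> 2 point(s)
Affine points: 31. Add the point at infinity: total = 32.

#E(F_23) = 32


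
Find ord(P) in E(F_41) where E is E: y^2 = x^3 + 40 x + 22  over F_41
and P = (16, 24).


Compute successive multiples of P until we hit O:
  1P = (16, 24)
  2P = (27, 30)
  3P = (21, 18)
  4P = (12, 4)
  5P = (38, 30)
  6P = (3, 28)
  7P = (17, 11)
  8P = (13, 19)
  ... (continuing to 38P)
  38P = O

ord(P) = 38


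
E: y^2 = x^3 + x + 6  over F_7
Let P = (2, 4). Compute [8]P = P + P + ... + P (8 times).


k = 8 = 1000_2 (binary, LSB first: 0001)
Double-and-add from P = (2, 4):
  bit 0 = 0: acc unchanged = O
  bit 1 = 0: acc unchanged = O
  bit 2 = 0: acc unchanged = O
  bit 3 = 1: acc = O + (3, 1) = (3, 1)

8P = (3, 1)


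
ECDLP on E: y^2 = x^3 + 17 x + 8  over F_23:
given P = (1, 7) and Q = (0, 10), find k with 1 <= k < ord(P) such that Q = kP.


Enumerate multiples of P until we hit Q = (0, 10):
  1P = (1, 7)
  2P = (16, 11)
  3P = (12, 10)
  4P = (0, 10)
Match found at i = 4.

k = 4


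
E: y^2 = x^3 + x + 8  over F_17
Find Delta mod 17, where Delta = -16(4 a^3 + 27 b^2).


4 a^3 + 27 b^2 = 4*1^3 + 27*8^2 = 4 + 1728 = 1732
Delta = -16 * (1732) = -27712
Delta mod 17 = 15

Delta = 15 (mod 17)


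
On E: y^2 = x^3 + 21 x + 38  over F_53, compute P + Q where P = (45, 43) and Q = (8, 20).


P != Q, so use the chord formula.
s = (y2 - y1) / (x2 - x1) = (30) / (16) mod 53 = 35
x3 = s^2 - x1 - x2 mod 53 = 35^2 - 45 - 8 = 6
y3 = s (x1 - x3) - y1 mod 53 = 35 * (45 - 6) - 43 = 50

P + Q = (6, 50)


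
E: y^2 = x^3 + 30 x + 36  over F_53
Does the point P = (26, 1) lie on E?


Check whether y^2 = x^3 + 30 x + 36 (mod 53) for (x, y) = (26, 1).
LHS: y^2 = 1^2 mod 53 = 1
RHS: x^3 + 30 x + 36 = 26^3 + 30*26 + 36 mod 53 = 1
LHS = RHS

Yes, on the curve


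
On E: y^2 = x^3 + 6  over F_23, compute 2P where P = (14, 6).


Doubling: s = (3 x1^2 + a) / (2 y1)
s = (3*14^2 + 0) / (2*6) mod 23 = 3
x3 = s^2 - 2 x1 mod 23 = 3^2 - 2*14 = 4
y3 = s (x1 - x3) - y1 mod 23 = 3 * (14 - 4) - 6 = 1

2P = (4, 1)


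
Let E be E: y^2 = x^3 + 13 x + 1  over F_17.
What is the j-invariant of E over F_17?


Delta = -16(4 a^3 + 27 b^2) mod 17 = 9
-1728 * (4 a)^3 = -1728 * (4*13)^3 mod 17 = 6
j = 6 * 9^(-1) mod 17 = 12

j = 12 (mod 17)


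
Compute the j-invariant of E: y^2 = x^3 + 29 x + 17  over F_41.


Delta = -16(4 a^3 + 27 b^2) mod 41 = 12
-1728 * (4 a)^3 = -1728 * (4*29)^3 mod 41 = 8
j = 8 * 12^(-1) mod 41 = 28

j = 28 (mod 41)


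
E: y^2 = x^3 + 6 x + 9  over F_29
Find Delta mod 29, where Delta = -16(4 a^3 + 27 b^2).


4 a^3 + 27 b^2 = 4*6^3 + 27*9^2 = 864 + 2187 = 3051
Delta = -16 * (3051) = -48816
Delta mod 29 = 20

Delta = 20 (mod 29)


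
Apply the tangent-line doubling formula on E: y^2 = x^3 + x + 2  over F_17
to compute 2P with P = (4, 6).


Doubling: s = (3 x1^2 + a) / (2 y1)
s = (3*4^2 + 1) / (2*6) mod 17 = 14
x3 = s^2 - 2 x1 mod 17 = 14^2 - 2*4 = 1
y3 = s (x1 - x3) - y1 mod 17 = 14 * (4 - 1) - 6 = 2

2P = (1, 2)


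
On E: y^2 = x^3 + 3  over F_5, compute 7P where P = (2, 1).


k = 7 = 111_2 (binary, LSB first: 111)
Double-and-add from P = (2, 1):
  bit 0 = 1: acc = O + (2, 1) = (2, 1)
  bit 1 = 1: acc = (2, 1) + (2, 4) = O
  bit 2 = 1: acc = O + (2, 1) = (2, 1)

7P = (2, 1)


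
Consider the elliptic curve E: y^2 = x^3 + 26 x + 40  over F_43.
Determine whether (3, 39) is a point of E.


Check whether y^2 = x^3 + 26 x + 40 (mod 43) for (x, y) = (3, 39).
LHS: y^2 = 39^2 mod 43 = 16
RHS: x^3 + 26 x + 40 = 3^3 + 26*3 + 40 mod 43 = 16
LHS = RHS

Yes, on the curve


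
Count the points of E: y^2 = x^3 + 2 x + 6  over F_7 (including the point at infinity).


For each x in F_7, count y with y^2 = x^3 + 2 x + 6 mod 7:
  x = 1: RHS = 2, y in [3, 4]  -> 2 point(s)
  x = 2: RHS = 4, y in [2, 5]  -> 2 point(s)
  x = 3: RHS = 4, y in [2, 5]  -> 2 point(s)
  x = 4: RHS = 1, y in [1, 6]  -> 2 point(s)
  x = 5: RHS = 1, y in [1, 6]  -> 2 point(s)
Affine points: 10. Add the point at infinity: total = 11.

#E(F_7) = 11


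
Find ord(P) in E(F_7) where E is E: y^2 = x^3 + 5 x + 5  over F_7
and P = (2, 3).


Compute successive multiples of P until we hit O:
  1P = (2, 3)
  2P = (5, 6)
  3P = (1, 5)
  4P = (1, 2)
  5P = (5, 1)
  6P = (2, 4)
  7P = O

ord(P) = 7


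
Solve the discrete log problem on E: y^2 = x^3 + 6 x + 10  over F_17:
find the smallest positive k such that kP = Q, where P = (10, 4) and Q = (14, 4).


Enumerate multiples of P until we hit Q = (14, 4):
  1P = (10, 4)
  2P = (14, 13)
  3P = (14, 4)
Match found at i = 3.

k = 3


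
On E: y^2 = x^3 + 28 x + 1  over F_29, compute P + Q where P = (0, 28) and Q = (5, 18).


P != Q, so use the chord formula.
s = (y2 - y1) / (x2 - x1) = (19) / (5) mod 29 = 27
x3 = s^2 - x1 - x2 mod 29 = 27^2 - 0 - 5 = 28
y3 = s (x1 - x3) - y1 mod 29 = 27 * (0 - 28) - 28 = 28

P + Q = (28, 28)


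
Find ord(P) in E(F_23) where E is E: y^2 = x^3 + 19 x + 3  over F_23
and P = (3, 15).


Compute successive multiples of P until we hit O:
  1P = (3, 15)
  2P = (17, 8)
  3P = (9, 11)
  4P = (14, 0)
  5P = (9, 12)
  6P = (17, 15)
  7P = (3, 8)
  8P = O

ord(P) = 8


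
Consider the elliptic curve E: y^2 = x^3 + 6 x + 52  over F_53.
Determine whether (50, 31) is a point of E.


Check whether y^2 = x^3 + 6 x + 52 (mod 53) for (x, y) = (50, 31).
LHS: y^2 = 31^2 mod 53 = 7
RHS: x^3 + 6 x + 52 = 50^3 + 6*50 + 52 mod 53 = 7
LHS = RHS

Yes, on the curve


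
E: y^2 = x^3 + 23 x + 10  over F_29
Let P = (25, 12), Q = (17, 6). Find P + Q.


P != Q, so use the chord formula.
s = (y2 - y1) / (x2 - x1) = (23) / (21) mod 29 = 8
x3 = s^2 - x1 - x2 mod 29 = 8^2 - 25 - 17 = 22
y3 = s (x1 - x3) - y1 mod 29 = 8 * (25 - 22) - 12 = 12

P + Q = (22, 12)


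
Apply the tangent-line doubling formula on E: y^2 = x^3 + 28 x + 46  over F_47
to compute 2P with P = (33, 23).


Doubling: s = (3 x1^2 + a) / (2 y1)
s = (3*33^2 + 28) / (2*23) mod 47 = 42
x3 = s^2 - 2 x1 mod 47 = 42^2 - 2*33 = 6
y3 = s (x1 - x3) - y1 mod 47 = 42 * (33 - 6) - 23 = 30

2P = (6, 30)


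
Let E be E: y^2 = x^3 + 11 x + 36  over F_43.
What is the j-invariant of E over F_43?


Delta = -16(4 a^3 + 27 b^2) mod 43 = 30
-1728 * (4 a)^3 = -1728 * (4*11)^3 mod 43 = 35
j = 35 * 30^(-1) mod 43 = 37

j = 37 (mod 43)


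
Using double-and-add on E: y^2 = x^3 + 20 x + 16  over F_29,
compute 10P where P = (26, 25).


k = 10 = 1010_2 (binary, LSB first: 0101)
Double-and-add from P = (26, 25):
  bit 0 = 0: acc unchanged = O
  bit 1 = 1: acc = O + (2, 8) = (2, 8)
  bit 2 = 0: acc unchanged = (2, 8)
  bit 3 = 1: acc = (2, 8) + (28, 16) = (19, 18)

10P = (19, 18)


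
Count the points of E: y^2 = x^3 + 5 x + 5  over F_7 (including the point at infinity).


For each x in F_7, count y with y^2 = x^3 + 5 x + 5 mod 7:
  x = 1: RHS = 4, y in [2, 5]  -> 2 point(s)
  x = 2: RHS = 2, y in [3, 4]  -> 2 point(s)
  x = 5: RHS = 1, y in [1, 6]  -> 2 point(s)
Affine points: 6. Add the point at infinity: total = 7.

#E(F_7) = 7


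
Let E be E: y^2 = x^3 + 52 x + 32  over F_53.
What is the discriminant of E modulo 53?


4 a^3 + 27 b^2 = 4*52^3 + 27*32^2 = 562432 + 27648 = 590080
Delta = -16 * (590080) = -9441280
Delta mod 53 = 34

Delta = 34 (mod 53)


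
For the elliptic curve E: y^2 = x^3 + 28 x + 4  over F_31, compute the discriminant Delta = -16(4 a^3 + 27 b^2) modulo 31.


4 a^3 + 27 b^2 = 4*28^3 + 27*4^2 = 87808 + 432 = 88240
Delta = -16 * (88240) = -1411840
Delta mod 31 = 24

Delta = 24 (mod 31)


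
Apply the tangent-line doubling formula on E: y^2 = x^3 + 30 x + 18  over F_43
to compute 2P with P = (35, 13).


Doubling: s = (3 x1^2 + a) / (2 y1)
s = (3*35^2 + 30) / (2*13) mod 43 = 35
x3 = s^2 - 2 x1 mod 43 = 35^2 - 2*35 = 37
y3 = s (x1 - x3) - y1 mod 43 = 35 * (35 - 37) - 13 = 3

2P = (37, 3)


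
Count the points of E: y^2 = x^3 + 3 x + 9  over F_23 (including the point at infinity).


For each x in F_23, count y with y^2 = x^3 + 3 x + 9 mod 23:
  x = 0: RHS = 9, y in [3, 20]  -> 2 point(s)
  x = 1: RHS = 13, y in [6, 17]  -> 2 point(s)
  x = 2: RHS = 0, y in [0]  -> 1 point(s)
  x = 4: RHS = 16, y in [4, 19]  -> 2 point(s)
  x = 6: RHS = 13, y in [6, 17]  -> 2 point(s)
  x = 8: RHS = 16, y in [4, 19]  -> 2 point(s)
  x = 9: RHS = 6, y in [11, 12]  -> 2 point(s)
  x = 10: RHS = 4, y in [2, 21]  -> 2 point(s)
  x = 11: RHS = 16, y in [4, 19]  -> 2 point(s)
  x = 12: RHS = 2, y in [5, 18]  -> 2 point(s)
  x = 14: RHS = 12, y in [9, 14]  -> 2 point(s)
  x = 15: RHS = 2, y in [5, 18]  -> 2 point(s)
  x = 16: RHS = 13, y in [6, 17]  -> 2 point(s)
  x = 19: RHS = 2, y in [5, 18]  -> 2 point(s)
  x = 21: RHS = 18, y in [8, 15]  -> 2 point(s)
Affine points: 29. Add the point at infinity: total = 30.

#E(F_23) = 30


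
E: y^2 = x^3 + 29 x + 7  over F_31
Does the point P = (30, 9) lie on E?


Check whether y^2 = x^3 + 29 x + 7 (mod 31) for (x, y) = (30, 9).
LHS: y^2 = 9^2 mod 31 = 19
RHS: x^3 + 29 x + 7 = 30^3 + 29*30 + 7 mod 31 = 8
LHS != RHS

No, not on the curve


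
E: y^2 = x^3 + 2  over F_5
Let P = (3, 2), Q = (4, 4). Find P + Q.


P != Q, so use the chord formula.
s = (y2 - y1) / (x2 - x1) = (2) / (1) mod 5 = 2
x3 = s^2 - x1 - x2 mod 5 = 2^2 - 3 - 4 = 2
y3 = s (x1 - x3) - y1 mod 5 = 2 * (3 - 2) - 2 = 0

P + Q = (2, 0)


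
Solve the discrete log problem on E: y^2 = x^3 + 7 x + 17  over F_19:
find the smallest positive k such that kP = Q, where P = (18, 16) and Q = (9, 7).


Enumerate multiples of P until we hit Q = (9, 7):
  1P = (18, 16)
  2P = (9, 7)
Match found at i = 2.

k = 2


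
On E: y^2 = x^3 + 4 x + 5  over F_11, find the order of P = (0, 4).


Compute successive multiples of P until we hit O:
  1P = (0, 4)
  2P = (3, 0)
  3P = (0, 7)
  4P = O

ord(P) = 4


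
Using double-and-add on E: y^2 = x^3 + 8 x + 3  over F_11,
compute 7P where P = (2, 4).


k = 7 = 111_2 (binary, LSB first: 111)
Double-and-add from P = (2, 4):
  bit 0 = 1: acc = O + (2, 4) = (2, 4)
  bit 1 = 1: acc = (2, 4) + (5, 5) = (9, 1)
  bit 2 = 1: acc = (9, 1) + (4, 0) = (2, 7)

7P = (2, 7)


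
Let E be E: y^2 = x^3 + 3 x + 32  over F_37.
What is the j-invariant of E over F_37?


Delta = -16(4 a^3 + 27 b^2) mod 37 = 15
-1728 * (4 a)^3 = -1728 * (4*3)^3 mod 37 = 27
j = 27 * 15^(-1) mod 37 = 24

j = 24 (mod 37)


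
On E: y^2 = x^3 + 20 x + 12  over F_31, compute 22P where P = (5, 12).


k = 22 = 10110_2 (binary, LSB first: 01101)
Double-and-add from P = (5, 12):
  bit 0 = 0: acc unchanged = O
  bit 1 = 1: acc = O + (4, 1) = (4, 1)
  bit 2 = 1: acc = (4, 1) + (1, 8) = (28, 24)
  bit 3 = 0: acc unchanged = (28, 24)
  bit 4 = 1: acc = (28, 24) + (24, 5) = (19, 11)

22P = (19, 11)


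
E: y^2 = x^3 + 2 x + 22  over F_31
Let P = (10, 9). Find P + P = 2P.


Doubling: s = (3 x1^2 + a) / (2 y1)
s = (3*10^2 + 2) / (2*9) mod 31 = 3
x3 = s^2 - 2 x1 mod 31 = 3^2 - 2*10 = 20
y3 = s (x1 - x3) - y1 mod 31 = 3 * (10 - 20) - 9 = 23

2P = (20, 23)


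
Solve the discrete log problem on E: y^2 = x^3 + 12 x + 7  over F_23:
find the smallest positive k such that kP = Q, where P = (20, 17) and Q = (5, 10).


Enumerate multiples of P until we hit Q = (5, 10):
  1P = (20, 17)
  2P = (18, 11)
  3P = (17, 15)
  4P = (12, 19)
  5P = (4, 2)
  6P = (5, 10)
Match found at i = 6.

k = 6


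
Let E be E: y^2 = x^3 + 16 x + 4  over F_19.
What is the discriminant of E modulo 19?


4 a^3 + 27 b^2 = 4*16^3 + 27*4^2 = 16384 + 432 = 16816
Delta = -16 * (16816) = -269056
Delta mod 19 = 3

Delta = 3 (mod 19)


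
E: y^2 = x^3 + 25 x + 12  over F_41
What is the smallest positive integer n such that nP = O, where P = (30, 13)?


Compute successive multiples of P until we hit O:
  1P = (30, 13)
  2P = (38, 19)
  3P = (12, 21)
  4P = (24, 39)
  5P = (24, 2)
  6P = (12, 20)
  7P = (38, 22)
  8P = (30, 28)
  ... (continuing to 9P)
  9P = O

ord(P) = 9


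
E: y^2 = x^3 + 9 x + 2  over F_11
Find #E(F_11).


For each x in F_11, count y with y^2 = x^3 + 9 x + 2 mod 11:
  x = 1: RHS = 1, y in [1, 10]  -> 2 point(s)
  x = 3: RHS = 1, y in [1, 10]  -> 2 point(s)
  x = 4: RHS = 3, y in [5, 6]  -> 2 point(s)
  x = 7: RHS = 1, y in [1, 10]  -> 2 point(s)
  x = 8: RHS = 3, y in [5, 6]  -> 2 point(s)
  x = 9: RHS = 9, y in [3, 8]  -> 2 point(s)
  x = 10: RHS = 3, y in [5, 6]  -> 2 point(s)
Affine points: 14. Add the point at infinity: total = 15.

#E(F_11) = 15


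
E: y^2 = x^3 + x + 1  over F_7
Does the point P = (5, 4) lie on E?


Check whether y^2 = x^3 + 1 x + 1 (mod 7) for (x, y) = (5, 4).
LHS: y^2 = 4^2 mod 7 = 2
RHS: x^3 + 1 x + 1 = 5^3 + 1*5 + 1 mod 7 = 5
LHS != RHS

No, not on the curve


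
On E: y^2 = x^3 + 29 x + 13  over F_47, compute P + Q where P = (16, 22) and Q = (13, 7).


P != Q, so use the chord formula.
s = (y2 - y1) / (x2 - x1) = (32) / (44) mod 47 = 5
x3 = s^2 - x1 - x2 mod 47 = 5^2 - 16 - 13 = 43
y3 = s (x1 - x3) - y1 mod 47 = 5 * (16 - 43) - 22 = 31

P + Q = (43, 31)


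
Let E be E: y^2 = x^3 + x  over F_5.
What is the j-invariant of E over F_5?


Delta = -16(4 a^3 + 27 b^2) mod 5 = 1
-1728 * (4 a)^3 = -1728 * (4*1)^3 mod 5 = 3
j = 3 * 1^(-1) mod 5 = 3

j = 3 (mod 5)


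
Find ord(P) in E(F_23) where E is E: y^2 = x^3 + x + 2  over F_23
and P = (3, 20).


Compute successive multiples of P until we hit O:
  1P = (3, 20)
  2P = (3, 3)
  3P = O

ord(P) = 3


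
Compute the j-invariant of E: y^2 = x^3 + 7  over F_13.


Delta = -16(4 a^3 + 27 b^2) mod 13 = 9
-1728 * (4 a)^3 = -1728 * (4*0)^3 mod 13 = 0
j = 0 * 9^(-1) mod 13 = 0

j = 0 (mod 13)


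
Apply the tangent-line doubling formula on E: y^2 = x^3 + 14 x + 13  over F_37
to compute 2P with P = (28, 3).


Doubling: s = (3 x1^2 + a) / (2 y1)
s = (3*28^2 + 14) / (2*3) mod 37 = 12
x3 = s^2 - 2 x1 mod 37 = 12^2 - 2*28 = 14
y3 = s (x1 - x3) - y1 mod 37 = 12 * (28 - 14) - 3 = 17

2P = (14, 17)


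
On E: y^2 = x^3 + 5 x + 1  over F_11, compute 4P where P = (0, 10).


k = 4 = 100_2 (binary, LSB first: 001)
Double-and-add from P = (0, 10):
  bit 0 = 0: acc unchanged = O
  bit 1 = 0: acc unchanged = O
  bit 2 = 1: acc = O + (8, 6) = (8, 6)

4P = (8, 6)


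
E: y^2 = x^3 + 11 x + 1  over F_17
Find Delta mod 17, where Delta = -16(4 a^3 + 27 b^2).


4 a^3 + 27 b^2 = 4*11^3 + 27*1^2 = 5324 + 27 = 5351
Delta = -16 * (5351) = -85616
Delta mod 17 = 13

Delta = 13 (mod 17)


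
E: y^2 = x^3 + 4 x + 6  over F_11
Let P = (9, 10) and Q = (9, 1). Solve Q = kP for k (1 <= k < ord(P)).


Enumerate multiples of P until we hit Q = (9, 1):
  1P = (9, 10)
  2P = (2, 0)
  3P = (9, 1)
Match found at i = 3.

k = 3


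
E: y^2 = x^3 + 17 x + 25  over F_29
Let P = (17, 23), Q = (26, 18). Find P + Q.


P != Q, so use the chord formula.
s = (y2 - y1) / (x2 - x1) = (24) / (9) mod 29 = 22
x3 = s^2 - x1 - x2 mod 29 = 22^2 - 17 - 26 = 6
y3 = s (x1 - x3) - y1 mod 29 = 22 * (17 - 6) - 23 = 16

P + Q = (6, 16)


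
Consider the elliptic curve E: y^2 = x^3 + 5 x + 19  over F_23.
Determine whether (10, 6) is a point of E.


Check whether y^2 = x^3 + 5 x + 19 (mod 23) for (x, y) = (10, 6).
LHS: y^2 = 6^2 mod 23 = 13
RHS: x^3 + 5 x + 19 = 10^3 + 5*10 + 19 mod 23 = 11
LHS != RHS

No, not on the curve


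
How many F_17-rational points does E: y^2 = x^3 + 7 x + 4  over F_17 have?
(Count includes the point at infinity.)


For each x in F_17, count y with y^2 = x^3 + 7 x + 4 mod 17:
  x = 0: RHS = 4, y in [2, 15]  -> 2 point(s)
  x = 2: RHS = 9, y in [3, 14]  -> 2 point(s)
  x = 3: RHS = 1, y in [1, 16]  -> 2 point(s)
  x = 11: RHS = 1, y in [1, 16]  -> 2 point(s)
  x = 15: RHS = 16, y in [4, 13]  -> 2 point(s)
  x = 16: RHS = 13, y in [8, 9]  -> 2 point(s)
Affine points: 12. Add the point at infinity: total = 13.

#E(F_17) = 13


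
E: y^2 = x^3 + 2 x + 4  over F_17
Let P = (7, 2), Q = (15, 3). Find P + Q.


P != Q, so use the chord formula.
s = (y2 - y1) / (x2 - x1) = (1) / (8) mod 17 = 15
x3 = s^2 - x1 - x2 mod 17 = 15^2 - 7 - 15 = 16
y3 = s (x1 - x3) - y1 mod 17 = 15 * (7 - 16) - 2 = 16

P + Q = (16, 16)


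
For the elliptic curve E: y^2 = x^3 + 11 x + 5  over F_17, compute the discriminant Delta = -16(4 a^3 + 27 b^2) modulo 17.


4 a^3 + 27 b^2 = 4*11^3 + 27*5^2 = 5324 + 675 = 5999
Delta = -16 * (5999) = -95984
Delta mod 17 = 15

Delta = 15 (mod 17)


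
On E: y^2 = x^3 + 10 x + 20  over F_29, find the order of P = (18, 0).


Compute successive multiples of P until we hit O:
  1P = (18, 0)
  2P = O

ord(P) = 2


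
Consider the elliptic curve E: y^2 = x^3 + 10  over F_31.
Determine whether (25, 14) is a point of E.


Check whether y^2 = x^3 + 0 x + 10 (mod 31) for (x, y) = (25, 14).
LHS: y^2 = 14^2 mod 31 = 10
RHS: x^3 + 0 x + 10 = 25^3 + 0*25 + 10 mod 31 = 11
LHS != RHS

No, not on the curve


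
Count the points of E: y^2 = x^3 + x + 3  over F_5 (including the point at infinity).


For each x in F_5, count y with y^2 = x^3 + 1 x + 3 mod 5:
  x = 1: RHS = 0, y in [0]  -> 1 point(s)
  x = 4: RHS = 1, y in [1, 4]  -> 2 point(s)
Affine points: 3. Add the point at infinity: total = 4.

#E(F_5) = 4


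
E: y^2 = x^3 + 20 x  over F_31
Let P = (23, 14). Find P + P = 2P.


Doubling: s = (3 x1^2 + a) / (2 y1)
s = (3*23^2 + 20) / (2*14) mod 31 = 12
x3 = s^2 - 2 x1 mod 31 = 12^2 - 2*23 = 5
y3 = s (x1 - x3) - y1 mod 31 = 12 * (23 - 5) - 14 = 16

2P = (5, 16)


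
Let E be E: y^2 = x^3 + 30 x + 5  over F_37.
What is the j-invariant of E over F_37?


Delta = -16(4 a^3 + 27 b^2) mod 37 = 15
-1728 * (4 a)^3 = -1728 * (4*30)^3 mod 37 = 27
j = 27 * 15^(-1) mod 37 = 24

j = 24 (mod 37)


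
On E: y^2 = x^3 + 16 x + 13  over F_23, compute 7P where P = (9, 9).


k = 7 = 111_2 (binary, LSB first: 111)
Double-and-add from P = (9, 9):
  bit 0 = 1: acc = O + (9, 9) = (9, 9)
  bit 1 = 1: acc = (9, 9) + (0, 17) = (4, 7)
  bit 2 = 1: acc = (4, 7) + (12, 22) = (8, 20)

7P = (8, 20)


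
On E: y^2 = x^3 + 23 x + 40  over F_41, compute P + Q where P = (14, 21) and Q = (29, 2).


P != Q, so use the chord formula.
s = (y2 - y1) / (x2 - x1) = (22) / (15) mod 41 = 37
x3 = s^2 - x1 - x2 mod 41 = 37^2 - 14 - 29 = 14
y3 = s (x1 - x3) - y1 mod 41 = 37 * (14 - 14) - 21 = 20

P + Q = (14, 20)


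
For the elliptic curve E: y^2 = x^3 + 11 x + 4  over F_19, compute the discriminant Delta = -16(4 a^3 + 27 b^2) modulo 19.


4 a^3 + 27 b^2 = 4*11^3 + 27*4^2 = 5324 + 432 = 5756
Delta = -16 * (5756) = -92096
Delta mod 19 = 16

Delta = 16 (mod 19)


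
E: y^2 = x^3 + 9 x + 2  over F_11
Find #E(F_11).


For each x in F_11, count y with y^2 = x^3 + 9 x + 2 mod 11:
  x = 1: RHS = 1, y in [1, 10]  -> 2 point(s)
  x = 3: RHS = 1, y in [1, 10]  -> 2 point(s)
  x = 4: RHS = 3, y in [5, 6]  -> 2 point(s)
  x = 7: RHS = 1, y in [1, 10]  -> 2 point(s)
  x = 8: RHS = 3, y in [5, 6]  -> 2 point(s)
  x = 9: RHS = 9, y in [3, 8]  -> 2 point(s)
  x = 10: RHS = 3, y in [5, 6]  -> 2 point(s)
Affine points: 14. Add the point at infinity: total = 15.

#E(F_11) = 15


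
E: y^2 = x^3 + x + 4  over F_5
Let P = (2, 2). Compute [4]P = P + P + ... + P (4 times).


k = 4 = 100_2 (binary, LSB first: 001)
Double-and-add from P = (2, 2):
  bit 0 = 0: acc unchanged = O
  bit 1 = 0: acc unchanged = O
  bit 2 = 1: acc = O + (1, 4) = (1, 4)

4P = (1, 4)


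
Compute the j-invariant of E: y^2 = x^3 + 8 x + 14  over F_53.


Delta = -16(4 a^3 + 27 b^2) mod 53 = 8
-1728 * (4 a)^3 = -1728 * (4*8)^3 mod 53 = 29
j = 29 * 8^(-1) mod 53 = 50

j = 50 (mod 53)


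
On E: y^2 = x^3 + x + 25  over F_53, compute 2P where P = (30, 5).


Doubling: s = (3 x1^2 + a) / (2 y1)
s = (3*30^2 + 1) / (2*5) mod 53 = 21
x3 = s^2 - 2 x1 mod 53 = 21^2 - 2*30 = 10
y3 = s (x1 - x3) - y1 mod 53 = 21 * (30 - 10) - 5 = 44

2P = (10, 44)


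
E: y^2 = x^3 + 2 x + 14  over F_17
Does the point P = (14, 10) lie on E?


Check whether y^2 = x^3 + 2 x + 14 (mod 17) for (x, y) = (14, 10).
LHS: y^2 = 10^2 mod 17 = 15
RHS: x^3 + 2 x + 14 = 14^3 + 2*14 + 14 mod 17 = 15
LHS = RHS

Yes, on the curve


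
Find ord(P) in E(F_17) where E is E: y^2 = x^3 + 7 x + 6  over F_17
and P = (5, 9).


Compute successive multiples of P until we hit O:
  1P = (5, 9)
  2P = (16, 7)
  3P = (15, 16)
  4P = (15, 1)
  5P = (16, 10)
  6P = (5, 8)
  7P = O

ord(P) = 7


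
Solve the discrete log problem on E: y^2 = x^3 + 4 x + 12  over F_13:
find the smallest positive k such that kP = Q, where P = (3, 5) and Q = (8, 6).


Enumerate multiples of P until we hit Q = (8, 6):
  1P = (3, 5)
  2P = (4, 1)
  3P = (9, 6)
  4P = (5, 12)
  5P = (1, 2)
  6P = (8, 7)
  7P = (11, 10)
  8P = (0, 5)
  9P = (10, 8)
  10P = (10, 5)
  11P = (0, 8)
  12P = (11, 3)
  13P = (8, 6)
Match found at i = 13.

k = 13


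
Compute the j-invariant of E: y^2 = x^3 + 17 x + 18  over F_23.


Delta = -16(4 a^3 + 27 b^2) mod 23 = 11
-1728 * (4 a)^3 = -1728 * (4*17)^3 mod 23 = 3
j = 3 * 11^(-1) mod 23 = 17

j = 17 (mod 23)


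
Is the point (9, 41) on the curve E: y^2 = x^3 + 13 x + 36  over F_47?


Check whether y^2 = x^3 + 13 x + 36 (mod 47) for (x, y) = (9, 41).
LHS: y^2 = 41^2 mod 47 = 36
RHS: x^3 + 13 x + 36 = 9^3 + 13*9 + 36 mod 47 = 36
LHS = RHS

Yes, on the curve


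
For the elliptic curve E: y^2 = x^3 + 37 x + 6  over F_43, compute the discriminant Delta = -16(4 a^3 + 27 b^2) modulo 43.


4 a^3 + 27 b^2 = 4*37^3 + 27*6^2 = 202612 + 972 = 203584
Delta = -16 * (203584) = -3257344
Delta mod 43 = 35

Delta = 35 (mod 43)


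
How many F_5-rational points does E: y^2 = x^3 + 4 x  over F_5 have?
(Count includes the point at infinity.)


For each x in F_5, count y with y^2 = x^3 + 4 x + 0 mod 5:
  x = 0: RHS = 0, y in [0]  -> 1 point(s)
  x = 1: RHS = 0, y in [0]  -> 1 point(s)
  x = 2: RHS = 1, y in [1, 4]  -> 2 point(s)
  x = 3: RHS = 4, y in [2, 3]  -> 2 point(s)
  x = 4: RHS = 0, y in [0]  -> 1 point(s)
Affine points: 7. Add the point at infinity: total = 8.

#E(F_5) = 8


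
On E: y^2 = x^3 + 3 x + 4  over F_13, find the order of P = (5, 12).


Compute successive multiples of P until we hit O:
  1P = (5, 12)
  2P = (3, 1)
  3P = (6, 2)
  4P = (11, 9)
  5P = (7, 2)
  6P = (0, 2)
  7P = (12, 0)
  8P = (0, 11)
  ... (continuing to 14P)
  14P = O

ord(P) = 14


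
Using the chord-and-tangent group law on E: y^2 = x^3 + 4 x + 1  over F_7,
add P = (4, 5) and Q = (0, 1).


P != Q, so use the chord formula.
s = (y2 - y1) / (x2 - x1) = (3) / (3) mod 7 = 1
x3 = s^2 - x1 - x2 mod 7 = 1^2 - 4 - 0 = 4
y3 = s (x1 - x3) - y1 mod 7 = 1 * (4 - 4) - 5 = 2

P + Q = (4, 2)


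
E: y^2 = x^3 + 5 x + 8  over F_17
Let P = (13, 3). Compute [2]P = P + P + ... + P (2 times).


k = 2 = 10_2 (binary, LSB first: 01)
Double-and-add from P = (13, 3):
  bit 0 = 0: acc unchanged = O
  bit 1 = 1: acc = O + (10, 15) = (10, 15)

2P = (10, 15)


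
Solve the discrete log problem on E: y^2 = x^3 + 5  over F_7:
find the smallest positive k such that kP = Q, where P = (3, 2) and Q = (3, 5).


Enumerate multiples of P until we hit Q = (3, 5):
  1P = (3, 2)
  2P = (5, 2)
  3P = (6, 5)
  4P = (6, 2)
  5P = (5, 5)
  6P = (3, 5)
Match found at i = 6.

k = 6


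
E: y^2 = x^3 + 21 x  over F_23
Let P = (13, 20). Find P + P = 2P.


Doubling: s = (3 x1^2 + a) / (2 y1)
s = (3*13^2 + 21) / (2*20) mod 23 = 4
x3 = s^2 - 2 x1 mod 23 = 4^2 - 2*13 = 13
y3 = s (x1 - x3) - y1 mod 23 = 4 * (13 - 13) - 20 = 3

2P = (13, 3)


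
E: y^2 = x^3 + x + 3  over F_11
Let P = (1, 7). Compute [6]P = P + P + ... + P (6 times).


k = 6 = 110_2 (binary, LSB first: 011)
Double-and-add from P = (1, 7):
  bit 0 = 0: acc unchanged = O
  bit 1 = 1: acc = O + (1, 4) = (1, 4)
  bit 2 = 1: acc = (1, 4) + (1, 7) = O

6P = O


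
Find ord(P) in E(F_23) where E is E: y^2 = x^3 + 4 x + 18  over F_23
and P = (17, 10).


Compute successive multiples of P until we hit O:
  1P = (17, 10)
  2P = (13, 17)
  3P = (9, 22)
  4P = (5, 18)
  5P = (4, 12)
  6P = (14, 9)
  7P = (10, 0)
  8P = (14, 14)
  ... (continuing to 14P)
  14P = O

ord(P) = 14


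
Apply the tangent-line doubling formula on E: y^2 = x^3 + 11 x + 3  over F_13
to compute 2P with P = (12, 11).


Doubling: s = (3 x1^2 + a) / (2 y1)
s = (3*12^2 + 11) / (2*11) mod 13 = 3
x3 = s^2 - 2 x1 mod 13 = 3^2 - 2*12 = 11
y3 = s (x1 - x3) - y1 mod 13 = 3 * (12 - 11) - 11 = 5

2P = (11, 5)
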